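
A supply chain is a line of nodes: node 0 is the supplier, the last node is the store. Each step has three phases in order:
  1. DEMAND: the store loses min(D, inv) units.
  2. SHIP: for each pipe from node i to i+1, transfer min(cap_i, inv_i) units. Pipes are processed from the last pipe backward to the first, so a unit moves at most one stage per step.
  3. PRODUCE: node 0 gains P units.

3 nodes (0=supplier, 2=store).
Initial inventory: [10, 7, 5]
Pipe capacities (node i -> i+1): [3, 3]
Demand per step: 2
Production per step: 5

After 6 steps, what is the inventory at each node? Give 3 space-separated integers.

Step 1: demand=2,sold=2 ship[1->2]=3 ship[0->1]=3 prod=5 -> inv=[12 7 6]
Step 2: demand=2,sold=2 ship[1->2]=3 ship[0->1]=3 prod=5 -> inv=[14 7 7]
Step 3: demand=2,sold=2 ship[1->2]=3 ship[0->1]=3 prod=5 -> inv=[16 7 8]
Step 4: demand=2,sold=2 ship[1->2]=3 ship[0->1]=3 prod=5 -> inv=[18 7 9]
Step 5: demand=2,sold=2 ship[1->2]=3 ship[0->1]=3 prod=5 -> inv=[20 7 10]
Step 6: demand=2,sold=2 ship[1->2]=3 ship[0->1]=3 prod=5 -> inv=[22 7 11]

22 7 11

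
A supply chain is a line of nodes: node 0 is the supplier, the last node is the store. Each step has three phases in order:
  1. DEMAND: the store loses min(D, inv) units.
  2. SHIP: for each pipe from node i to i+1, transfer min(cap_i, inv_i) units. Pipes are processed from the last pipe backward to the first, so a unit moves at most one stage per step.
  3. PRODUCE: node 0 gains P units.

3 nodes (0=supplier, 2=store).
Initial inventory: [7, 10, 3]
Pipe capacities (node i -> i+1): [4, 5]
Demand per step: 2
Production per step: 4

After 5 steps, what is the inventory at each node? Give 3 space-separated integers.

Step 1: demand=2,sold=2 ship[1->2]=5 ship[0->1]=4 prod=4 -> inv=[7 9 6]
Step 2: demand=2,sold=2 ship[1->2]=5 ship[0->1]=4 prod=4 -> inv=[7 8 9]
Step 3: demand=2,sold=2 ship[1->2]=5 ship[0->1]=4 prod=4 -> inv=[7 7 12]
Step 4: demand=2,sold=2 ship[1->2]=5 ship[0->1]=4 prod=4 -> inv=[7 6 15]
Step 5: demand=2,sold=2 ship[1->2]=5 ship[0->1]=4 prod=4 -> inv=[7 5 18]

7 5 18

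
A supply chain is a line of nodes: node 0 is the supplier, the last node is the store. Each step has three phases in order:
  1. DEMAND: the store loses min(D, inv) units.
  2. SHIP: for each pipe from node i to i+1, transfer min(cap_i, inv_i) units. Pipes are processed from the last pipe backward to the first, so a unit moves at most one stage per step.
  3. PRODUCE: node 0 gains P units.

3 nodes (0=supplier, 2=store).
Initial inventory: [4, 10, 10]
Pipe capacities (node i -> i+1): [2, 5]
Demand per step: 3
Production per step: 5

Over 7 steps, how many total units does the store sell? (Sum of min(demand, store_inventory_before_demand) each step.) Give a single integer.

Answer: 21

Derivation:
Step 1: sold=3 (running total=3) -> [7 7 12]
Step 2: sold=3 (running total=6) -> [10 4 14]
Step 3: sold=3 (running total=9) -> [13 2 15]
Step 4: sold=3 (running total=12) -> [16 2 14]
Step 5: sold=3 (running total=15) -> [19 2 13]
Step 6: sold=3 (running total=18) -> [22 2 12]
Step 7: sold=3 (running total=21) -> [25 2 11]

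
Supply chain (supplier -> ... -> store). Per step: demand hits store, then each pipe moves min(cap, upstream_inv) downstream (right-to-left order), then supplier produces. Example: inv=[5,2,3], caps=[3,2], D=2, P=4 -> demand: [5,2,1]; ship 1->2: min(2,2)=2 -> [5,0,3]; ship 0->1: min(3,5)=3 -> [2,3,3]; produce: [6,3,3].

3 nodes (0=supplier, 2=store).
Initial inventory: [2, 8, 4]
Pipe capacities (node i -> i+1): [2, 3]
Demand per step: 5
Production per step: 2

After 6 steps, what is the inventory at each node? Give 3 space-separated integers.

Step 1: demand=5,sold=4 ship[1->2]=3 ship[0->1]=2 prod=2 -> inv=[2 7 3]
Step 2: demand=5,sold=3 ship[1->2]=3 ship[0->1]=2 prod=2 -> inv=[2 6 3]
Step 3: demand=5,sold=3 ship[1->2]=3 ship[0->1]=2 prod=2 -> inv=[2 5 3]
Step 4: demand=5,sold=3 ship[1->2]=3 ship[0->1]=2 prod=2 -> inv=[2 4 3]
Step 5: demand=5,sold=3 ship[1->2]=3 ship[0->1]=2 prod=2 -> inv=[2 3 3]
Step 6: demand=5,sold=3 ship[1->2]=3 ship[0->1]=2 prod=2 -> inv=[2 2 3]

2 2 3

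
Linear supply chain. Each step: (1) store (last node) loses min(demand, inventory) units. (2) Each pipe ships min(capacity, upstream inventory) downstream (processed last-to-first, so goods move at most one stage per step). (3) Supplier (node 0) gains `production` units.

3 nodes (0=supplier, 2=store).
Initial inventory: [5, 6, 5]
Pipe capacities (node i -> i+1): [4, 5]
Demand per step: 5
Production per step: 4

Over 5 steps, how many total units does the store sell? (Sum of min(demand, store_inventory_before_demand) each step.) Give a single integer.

Step 1: sold=5 (running total=5) -> [5 5 5]
Step 2: sold=5 (running total=10) -> [5 4 5]
Step 3: sold=5 (running total=15) -> [5 4 4]
Step 4: sold=4 (running total=19) -> [5 4 4]
Step 5: sold=4 (running total=23) -> [5 4 4]

Answer: 23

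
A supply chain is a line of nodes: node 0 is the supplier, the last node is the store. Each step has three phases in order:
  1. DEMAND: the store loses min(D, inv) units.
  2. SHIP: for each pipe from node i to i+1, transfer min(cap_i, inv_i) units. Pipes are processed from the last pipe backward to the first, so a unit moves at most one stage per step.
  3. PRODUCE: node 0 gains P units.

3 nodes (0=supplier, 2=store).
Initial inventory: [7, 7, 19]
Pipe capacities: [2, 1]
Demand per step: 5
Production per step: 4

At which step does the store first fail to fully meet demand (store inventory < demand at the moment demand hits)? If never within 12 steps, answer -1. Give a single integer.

Step 1: demand=5,sold=5 ship[1->2]=1 ship[0->1]=2 prod=4 -> [9 8 15]
Step 2: demand=5,sold=5 ship[1->2]=1 ship[0->1]=2 prod=4 -> [11 9 11]
Step 3: demand=5,sold=5 ship[1->2]=1 ship[0->1]=2 prod=4 -> [13 10 7]
Step 4: demand=5,sold=5 ship[1->2]=1 ship[0->1]=2 prod=4 -> [15 11 3]
Step 5: demand=5,sold=3 ship[1->2]=1 ship[0->1]=2 prod=4 -> [17 12 1]
Step 6: demand=5,sold=1 ship[1->2]=1 ship[0->1]=2 prod=4 -> [19 13 1]
Step 7: demand=5,sold=1 ship[1->2]=1 ship[0->1]=2 prod=4 -> [21 14 1]
Step 8: demand=5,sold=1 ship[1->2]=1 ship[0->1]=2 prod=4 -> [23 15 1]
Step 9: demand=5,sold=1 ship[1->2]=1 ship[0->1]=2 prod=4 -> [25 16 1]
Step 10: demand=5,sold=1 ship[1->2]=1 ship[0->1]=2 prod=4 -> [27 17 1]
Step 11: demand=5,sold=1 ship[1->2]=1 ship[0->1]=2 prod=4 -> [29 18 1]
Step 12: demand=5,sold=1 ship[1->2]=1 ship[0->1]=2 prod=4 -> [31 19 1]
First stockout at step 5

5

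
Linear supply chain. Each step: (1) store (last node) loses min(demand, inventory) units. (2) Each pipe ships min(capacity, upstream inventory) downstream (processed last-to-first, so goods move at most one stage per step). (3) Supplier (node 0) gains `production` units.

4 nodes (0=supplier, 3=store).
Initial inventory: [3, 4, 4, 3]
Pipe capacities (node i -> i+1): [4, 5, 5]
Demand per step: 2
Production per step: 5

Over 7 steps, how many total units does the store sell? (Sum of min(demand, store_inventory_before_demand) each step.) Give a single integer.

Step 1: sold=2 (running total=2) -> [5 3 4 5]
Step 2: sold=2 (running total=4) -> [6 4 3 7]
Step 3: sold=2 (running total=6) -> [7 4 4 8]
Step 4: sold=2 (running total=8) -> [8 4 4 10]
Step 5: sold=2 (running total=10) -> [9 4 4 12]
Step 6: sold=2 (running total=12) -> [10 4 4 14]
Step 7: sold=2 (running total=14) -> [11 4 4 16]

Answer: 14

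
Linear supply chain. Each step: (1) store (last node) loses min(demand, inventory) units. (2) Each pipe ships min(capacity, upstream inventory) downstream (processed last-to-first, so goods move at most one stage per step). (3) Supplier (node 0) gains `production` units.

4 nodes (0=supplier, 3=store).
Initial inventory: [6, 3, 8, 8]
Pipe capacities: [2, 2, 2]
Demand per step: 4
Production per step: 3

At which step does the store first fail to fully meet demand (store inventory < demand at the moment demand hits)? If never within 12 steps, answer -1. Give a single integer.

Step 1: demand=4,sold=4 ship[2->3]=2 ship[1->2]=2 ship[0->1]=2 prod=3 -> [7 3 8 6]
Step 2: demand=4,sold=4 ship[2->3]=2 ship[1->2]=2 ship[0->1]=2 prod=3 -> [8 3 8 4]
Step 3: demand=4,sold=4 ship[2->3]=2 ship[1->2]=2 ship[0->1]=2 prod=3 -> [9 3 8 2]
Step 4: demand=4,sold=2 ship[2->3]=2 ship[1->2]=2 ship[0->1]=2 prod=3 -> [10 3 8 2]
Step 5: demand=4,sold=2 ship[2->3]=2 ship[1->2]=2 ship[0->1]=2 prod=3 -> [11 3 8 2]
Step 6: demand=4,sold=2 ship[2->3]=2 ship[1->2]=2 ship[0->1]=2 prod=3 -> [12 3 8 2]
Step 7: demand=4,sold=2 ship[2->3]=2 ship[1->2]=2 ship[0->1]=2 prod=3 -> [13 3 8 2]
Step 8: demand=4,sold=2 ship[2->3]=2 ship[1->2]=2 ship[0->1]=2 prod=3 -> [14 3 8 2]
Step 9: demand=4,sold=2 ship[2->3]=2 ship[1->2]=2 ship[0->1]=2 prod=3 -> [15 3 8 2]
Step 10: demand=4,sold=2 ship[2->3]=2 ship[1->2]=2 ship[0->1]=2 prod=3 -> [16 3 8 2]
Step 11: demand=4,sold=2 ship[2->3]=2 ship[1->2]=2 ship[0->1]=2 prod=3 -> [17 3 8 2]
Step 12: demand=4,sold=2 ship[2->3]=2 ship[1->2]=2 ship[0->1]=2 prod=3 -> [18 3 8 2]
First stockout at step 4

4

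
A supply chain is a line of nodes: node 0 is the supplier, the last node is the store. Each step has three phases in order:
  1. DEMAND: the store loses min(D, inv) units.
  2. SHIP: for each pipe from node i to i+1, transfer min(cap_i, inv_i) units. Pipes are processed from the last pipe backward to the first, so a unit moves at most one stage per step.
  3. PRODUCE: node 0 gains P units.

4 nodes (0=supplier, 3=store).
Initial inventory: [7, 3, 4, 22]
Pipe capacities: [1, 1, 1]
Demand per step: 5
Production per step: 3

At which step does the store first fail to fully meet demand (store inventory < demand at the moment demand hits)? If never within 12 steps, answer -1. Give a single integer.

Step 1: demand=5,sold=5 ship[2->3]=1 ship[1->2]=1 ship[0->1]=1 prod=3 -> [9 3 4 18]
Step 2: demand=5,sold=5 ship[2->3]=1 ship[1->2]=1 ship[0->1]=1 prod=3 -> [11 3 4 14]
Step 3: demand=5,sold=5 ship[2->3]=1 ship[1->2]=1 ship[0->1]=1 prod=3 -> [13 3 4 10]
Step 4: demand=5,sold=5 ship[2->3]=1 ship[1->2]=1 ship[0->1]=1 prod=3 -> [15 3 4 6]
Step 5: demand=5,sold=5 ship[2->3]=1 ship[1->2]=1 ship[0->1]=1 prod=3 -> [17 3 4 2]
Step 6: demand=5,sold=2 ship[2->3]=1 ship[1->2]=1 ship[0->1]=1 prod=3 -> [19 3 4 1]
Step 7: demand=5,sold=1 ship[2->3]=1 ship[1->2]=1 ship[0->1]=1 prod=3 -> [21 3 4 1]
Step 8: demand=5,sold=1 ship[2->3]=1 ship[1->2]=1 ship[0->1]=1 prod=3 -> [23 3 4 1]
Step 9: demand=5,sold=1 ship[2->3]=1 ship[1->2]=1 ship[0->1]=1 prod=3 -> [25 3 4 1]
Step 10: demand=5,sold=1 ship[2->3]=1 ship[1->2]=1 ship[0->1]=1 prod=3 -> [27 3 4 1]
Step 11: demand=5,sold=1 ship[2->3]=1 ship[1->2]=1 ship[0->1]=1 prod=3 -> [29 3 4 1]
Step 12: demand=5,sold=1 ship[2->3]=1 ship[1->2]=1 ship[0->1]=1 prod=3 -> [31 3 4 1]
First stockout at step 6

6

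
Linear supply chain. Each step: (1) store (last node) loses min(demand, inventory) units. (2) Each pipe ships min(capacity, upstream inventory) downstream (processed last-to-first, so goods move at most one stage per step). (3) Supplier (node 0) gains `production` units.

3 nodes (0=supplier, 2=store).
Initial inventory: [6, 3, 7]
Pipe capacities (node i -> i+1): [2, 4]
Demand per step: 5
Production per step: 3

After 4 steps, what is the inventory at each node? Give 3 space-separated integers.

Step 1: demand=5,sold=5 ship[1->2]=3 ship[0->1]=2 prod=3 -> inv=[7 2 5]
Step 2: demand=5,sold=5 ship[1->2]=2 ship[0->1]=2 prod=3 -> inv=[8 2 2]
Step 3: demand=5,sold=2 ship[1->2]=2 ship[0->1]=2 prod=3 -> inv=[9 2 2]
Step 4: demand=5,sold=2 ship[1->2]=2 ship[0->1]=2 prod=3 -> inv=[10 2 2]

10 2 2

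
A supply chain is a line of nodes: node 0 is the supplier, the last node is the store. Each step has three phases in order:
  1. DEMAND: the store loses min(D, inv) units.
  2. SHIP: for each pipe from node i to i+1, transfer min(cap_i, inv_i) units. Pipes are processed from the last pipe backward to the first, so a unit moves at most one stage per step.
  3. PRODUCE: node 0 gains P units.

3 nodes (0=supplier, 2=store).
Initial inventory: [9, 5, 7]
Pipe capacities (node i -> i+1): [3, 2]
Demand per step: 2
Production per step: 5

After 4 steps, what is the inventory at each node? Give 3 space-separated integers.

Step 1: demand=2,sold=2 ship[1->2]=2 ship[0->1]=3 prod=5 -> inv=[11 6 7]
Step 2: demand=2,sold=2 ship[1->2]=2 ship[0->1]=3 prod=5 -> inv=[13 7 7]
Step 3: demand=2,sold=2 ship[1->2]=2 ship[0->1]=3 prod=5 -> inv=[15 8 7]
Step 4: demand=2,sold=2 ship[1->2]=2 ship[0->1]=3 prod=5 -> inv=[17 9 7]

17 9 7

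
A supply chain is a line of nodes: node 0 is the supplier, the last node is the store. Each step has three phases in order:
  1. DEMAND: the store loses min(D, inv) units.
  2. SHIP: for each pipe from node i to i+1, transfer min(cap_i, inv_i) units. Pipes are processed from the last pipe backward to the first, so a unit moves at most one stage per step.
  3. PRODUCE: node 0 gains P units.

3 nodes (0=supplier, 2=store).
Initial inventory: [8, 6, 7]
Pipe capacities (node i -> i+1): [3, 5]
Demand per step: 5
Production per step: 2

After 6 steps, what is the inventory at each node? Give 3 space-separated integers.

Step 1: demand=5,sold=5 ship[1->2]=5 ship[0->1]=3 prod=2 -> inv=[7 4 7]
Step 2: demand=5,sold=5 ship[1->2]=4 ship[0->1]=3 prod=2 -> inv=[6 3 6]
Step 3: demand=5,sold=5 ship[1->2]=3 ship[0->1]=3 prod=2 -> inv=[5 3 4]
Step 4: demand=5,sold=4 ship[1->2]=3 ship[0->1]=3 prod=2 -> inv=[4 3 3]
Step 5: demand=5,sold=3 ship[1->2]=3 ship[0->1]=3 prod=2 -> inv=[3 3 3]
Step 6: demand=5,sold=3 ship[1->2]=3 ship[0->1]=3 prod=2 -> inv=[2 3 3]

2 3 3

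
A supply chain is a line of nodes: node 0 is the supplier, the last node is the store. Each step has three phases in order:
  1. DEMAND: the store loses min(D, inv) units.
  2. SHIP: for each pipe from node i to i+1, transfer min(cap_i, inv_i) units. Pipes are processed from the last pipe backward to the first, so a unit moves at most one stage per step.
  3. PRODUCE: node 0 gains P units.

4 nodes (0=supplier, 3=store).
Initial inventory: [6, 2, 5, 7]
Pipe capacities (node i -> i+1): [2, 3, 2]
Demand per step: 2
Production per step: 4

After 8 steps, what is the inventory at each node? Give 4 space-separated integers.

Step 1: demand=2,sold=2 ship[2->3]=2 ship[1->2]=2 ship[0->1]=2 prod=4 -> inv=[8 2 5 7]
Step 2: demand=2,sold=2 ship[2->3]=2 ship[1->2]=2 ship[0->1]=2 prod=4 -> inv=[10 2 5 7]
Step 3: demand=2,sold=2 ship[2->3]=2 ship[1->2]=2 ship[0->1]=2 prod=4 -> inv=[12 2 5 7]
Step 4: demand=2,sold=2 ship[2->3]=2 ship[1->2]=2 ship[0->1]=2 prod=4 -> inv=[14 2 5 7]
Step 5: demand=2,sold=2 ship[2->3]=2 ship[1->2]=2 ship[0->1]=2 prod=4 -> inv=[16 2 5 7]
Step 6: demand=2,sold=2 ship[2->3]=2 ship[1->2]=2 ship[0->1]=2 prod=4 -> inv=[18 2 5 7]
Step 7: demand=2,sold=2 ship[2->3]=2 ship[1->2]=2 ship[0->1]=2 prod=4 -> inv=[20 2 5 7]
Step 8: demand=2,sold=2 ship[2->3]=2 ship[1->2]=2 ship[0->1]=2 prod=4 -> inv=[22 2 5 7]

22 2 5 7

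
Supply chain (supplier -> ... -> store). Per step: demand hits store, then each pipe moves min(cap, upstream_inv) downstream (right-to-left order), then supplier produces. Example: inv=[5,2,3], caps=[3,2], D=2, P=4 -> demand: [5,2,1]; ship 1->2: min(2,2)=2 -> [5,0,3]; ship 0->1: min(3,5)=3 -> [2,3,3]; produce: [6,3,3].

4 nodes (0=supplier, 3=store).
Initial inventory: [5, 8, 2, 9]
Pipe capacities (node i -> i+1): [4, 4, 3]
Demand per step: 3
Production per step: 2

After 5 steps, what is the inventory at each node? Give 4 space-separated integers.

Step 1: demand=3,sold=3 ship[2->3]=2 ship[1->2]=4 ship[0->1]=4 prod=2 -> inv=[3 8 4 8]
Step 2: demand=3,sold=3 ship[2->3]=3 ship[1->2]=4 ship[0->1]=3 prod=2 -> inv=[2 7 5 8]
Step 3: demand=3,sold=3 ship[2->3]=3 ship[1->2]=4 ship[0->1]=2 prod=2 -> inv=[2 5 6 8]
Step 4: demand=3,sold=3 ship[2->3]=3 ship[1->2]=4 ship[0->1]=2 prod=2 -> inv=[2 3 7 8]
Step 5: demand=3,sold=3 ship[2->3]=3 ship[1->2]=3 ship[0->1]=2 prod=2 -> inv=[2 2 7 8]

2 2 7 8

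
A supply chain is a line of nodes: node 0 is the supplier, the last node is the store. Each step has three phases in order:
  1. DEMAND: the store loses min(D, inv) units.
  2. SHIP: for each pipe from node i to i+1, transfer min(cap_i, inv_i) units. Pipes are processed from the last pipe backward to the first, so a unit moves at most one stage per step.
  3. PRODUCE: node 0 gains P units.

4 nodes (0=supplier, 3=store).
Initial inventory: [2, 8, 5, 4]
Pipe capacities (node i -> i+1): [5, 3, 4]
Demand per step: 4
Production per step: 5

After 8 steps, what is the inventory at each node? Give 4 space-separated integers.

Step 1: demand=4,sold=4 ship[2->3]=4 ship[1->2]=3 ship[0->1]=2 prod=5 -> inv=[5 7 4 4]
Step 2: demand=4,sold=4 ship[2->3]=4 ship[1->2]=3 ship[0->1]=5 prod=5 -> inv=[5 9 3 4]
Step 3: demand=4,sold=4 ship[2->3]=3 ship[1->2]=3 ship[0->1]=5 prod=5 -> inv=[5 11 3 3]
Step 4: demand=4,sold=3 ship[2->3]=3 ship[1->2]=3 ship[0->1]=5 prod=5 -> inv=[5 13 3 3]
Step 5: demand=4,sold=3 ship[2->3]=3 ship[1->2]=3 ship[0->1]=5 prod=5 -> inv=[5 15 3 3]
Step 6: demand=4,sold=3 ship[2->3]=3 ship[1->2]=3 ship[0->1]=5 prod=5 -> inv=[5 17 3 3]
Step 7: demand=4,sold=3 ship[2->3]=3 ship[1->2]=3 ship[0->1]=5 prod=5 -> inv=[5 19 3 3]
Step 8: demand=4,sold=3 ship[2->3]=3 ship[1->2]=3 ship[0->1]=5 prod=5 -> inv=[5 21 3 3]

5 21 3 3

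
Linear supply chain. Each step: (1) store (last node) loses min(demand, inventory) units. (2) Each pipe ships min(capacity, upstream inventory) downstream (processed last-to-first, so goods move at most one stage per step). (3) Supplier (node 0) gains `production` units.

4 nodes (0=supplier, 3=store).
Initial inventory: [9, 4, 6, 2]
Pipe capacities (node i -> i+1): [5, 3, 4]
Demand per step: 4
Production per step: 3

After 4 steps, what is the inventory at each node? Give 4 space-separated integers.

Step 1: demand=4,sold=2 ship[2->3]=4 ship[1->2]=3 ship[0->1]=5 prod=3 -> inv=[7 6 5 4]
Step 2: demand=4,sold=4 ship[2->3]=4 ship[1->2]=3 ship[0->1]=5 prod=3 -> inv=[5 8 4 4]
Step 3: demand=4,sold=4 ship[2->3]=4 ship[1->2]=3 ship[0->1]=5 prod=3 -> inv=[3 10 3 4]
Step 4: demand=4,sold=4 ship[2->3]=3 ship[1->2]=3 ship[0->1]=3 prod=3 -> inv=[3 10 3 3]

3 10 3 3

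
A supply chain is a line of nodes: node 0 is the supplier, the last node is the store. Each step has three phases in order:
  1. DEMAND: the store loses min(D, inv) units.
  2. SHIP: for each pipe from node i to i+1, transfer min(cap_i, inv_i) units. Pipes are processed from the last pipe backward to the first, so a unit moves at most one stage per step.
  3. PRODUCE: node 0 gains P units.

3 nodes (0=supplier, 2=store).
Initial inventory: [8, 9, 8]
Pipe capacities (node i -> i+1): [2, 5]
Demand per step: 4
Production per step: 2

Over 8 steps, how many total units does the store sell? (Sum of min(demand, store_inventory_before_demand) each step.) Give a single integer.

Answer: 29

Derivation:
Step 1: sold=4 (running total=4) -> [8 6 9]
Step 2: sold=4 (running total=8) -> [8 3 10]
Step 3: sold=4 (running total=12) -> [8 2 9]
Step 4: sold=4 (running total=16) -> [8 2 7]
Step 5: sold=4 (running total=20) -> [8 2 5]
Step 6: sold=4 (running total=24) -> [8 2 3]
Step 7: sold=3 (running total=27) -> [8 2 2]
Step 8: sold=2 (running total=29) -> [8 2 2]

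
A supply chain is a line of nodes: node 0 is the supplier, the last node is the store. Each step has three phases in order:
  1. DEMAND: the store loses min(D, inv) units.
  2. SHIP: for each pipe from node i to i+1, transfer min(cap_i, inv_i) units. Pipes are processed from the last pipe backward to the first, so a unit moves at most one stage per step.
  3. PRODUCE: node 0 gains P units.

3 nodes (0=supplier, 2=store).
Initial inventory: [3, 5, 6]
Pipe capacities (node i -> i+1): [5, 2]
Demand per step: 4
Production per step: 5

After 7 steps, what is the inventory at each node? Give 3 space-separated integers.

Step 1: demand=4,sold=4 ship[1->2]=2 ship[0->1]=3 prod=5 -> inv=[5 6 4]
Step 2: demand=4,sold=4 ship[1->2]=2 ship[0->1]=5 prod=5 -> inv=[5 9 2]
Step 3: demand=4,sold=2 ship[1->2]=2 ship[0->1]=5 prod=5 -> inv=[5 12 2]
Step 4: demand=4,sold=2 ship[1->2]=2 ship[0->1]=5 prod=5 -> inv=[5 15 2]
Step 5: demand=4,sold=2 ship[1->2]=2 ship[0->1]=5 prod=5 -> inv=[5 18 2]
Step 6: demand=4,sold=2 ship[1->2]=2 ship[0->1]=5 prod=5 -> inv=[5 21 2]
Step 7: demand=4,sold=2 ship[1->2]=2 ship[0->1]=5 prod=5 -> inv=[5 24 2]

5 24 2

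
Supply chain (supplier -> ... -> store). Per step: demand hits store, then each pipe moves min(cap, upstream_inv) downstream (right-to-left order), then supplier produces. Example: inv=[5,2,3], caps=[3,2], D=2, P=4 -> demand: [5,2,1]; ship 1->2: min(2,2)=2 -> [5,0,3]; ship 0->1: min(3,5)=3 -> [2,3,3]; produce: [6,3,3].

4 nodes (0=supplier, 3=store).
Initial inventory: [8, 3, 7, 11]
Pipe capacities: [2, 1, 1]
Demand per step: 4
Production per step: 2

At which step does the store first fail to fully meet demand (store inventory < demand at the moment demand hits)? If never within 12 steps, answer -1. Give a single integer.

Step 1: demand=4,sold=4 ship[2->3]=1 ship[1->2]=1 ship[0->1]=2 prod=2 -> [8 4 7 8]
Step 2: demand=4,sold=4 ship[2->3]=1 ship[1->2]=1 ship[0->1]=2 prod=2 -> [8 5 7 5]
Step 3: demand=4,sold=4 ship[2->3]=1 ship[1->2]=1 ship[0->1]=2 prod=2 -> [8 6 7 2]
Step 4: demand=4,sold=2 ship[2->3]=1 ship[1->2]=1 ship[0->1]=2 prod=2 -> [8 7 7 1]
Step 5: demand=4,sold=1 ship[2->3]=1 ship[1->2]=1 ship[0->1]=2 prod=2 -> [8 8 7 1]
Step 6: demand=4,sold=1 ship[2->3]=1 ship[1->2]=1 ship[0->1]=2 prod=2 -> [8 9 7 1]
Step 7: demand=4,sold=1 ship[2->3]=1 ship[1->2]=1 ship[0->1]=2 prod=2 -> [8 10 7 1]
Step 8: demand=4,sold=1 ship[2->3]=1 ship[1->2]=1 ship[0->1]=2 prod=2 -> [8 11 7 1]
Step 9: demand=4,sold=1 ship[2->3]=1 ship[1->2]=1 ship[0->1]=2 prod=2 -> [8 12 7 1]
Step 10: demand=4,sold=1 ship[2->3]=1 ship[1->2]=1 ship[0->1]=2 prod=2 -> [8 13 7 1]
Step 11: demand=4,sold=1 ship[2->3]=1 ship[1->2]=1 ship[0->1]=2 prod=2 -> [8 14 7 1]
Step 12: demand=4,sold=1 ship[2->3]=1 ship[1->2]=1 ship[0->1]=2 prod=2 -> [8 15 7 1]
First stockout at step 4

4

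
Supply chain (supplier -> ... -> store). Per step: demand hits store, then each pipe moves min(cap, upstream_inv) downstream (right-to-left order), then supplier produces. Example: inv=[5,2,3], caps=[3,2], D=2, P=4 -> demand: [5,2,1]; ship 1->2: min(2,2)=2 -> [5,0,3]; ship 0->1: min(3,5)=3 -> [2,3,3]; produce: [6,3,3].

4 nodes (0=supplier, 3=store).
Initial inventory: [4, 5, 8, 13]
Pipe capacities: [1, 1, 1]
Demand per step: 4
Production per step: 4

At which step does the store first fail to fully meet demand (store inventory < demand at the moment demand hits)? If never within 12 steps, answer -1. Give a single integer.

Step 1: demand=4,sold=4 ship[2->3]=1 ship[1->2]=1 ship[0->1]=1 prod=4 -> [7 5 8 10]
Step 2: demand=4,sold=4 ship[2->3]=1 ship[1->2]=1 ship[0->1]=1 prod=4 -> [10 5 8 7]
Step 3: demand=4,sold=4 ship[2->3]=1 ship[1->2]=1 ship[0->1]=1 prod=4 -> [13 5 8 4]
Step 4: demand=4,sold=4 ship[2->3]=1 ship[1->2]=1 ship[0->1]=1 prod=4 -> [16 5 8 1]
Step 5: demand=4,sold=1 ship[2->3]=1 ship[1->2]=1 ship[0->1]=1 prod=4 -> [19 5 8 1]
Step 6: demand=4,sold=1 ship[2->3]=1 ship[1->2]=1 ship[0->1]=1 prod=4 -> [22 5 8 1]
Step 7: demand=4,sold=1 ship[2->3]=1 ship[1->2]=1 ship[0->1]=1 prod=4 -> [25 5 8 1]
Step 8: demand=4,sold=1 ship[2->3]=1 ship[1->2]=1 ship[0->1]=1 prod=4 -> [28 5 8 1]
Step 9: demand=4,sold=1 ship[2->3]=1 ship[1->2]=1 ship[0->1]=1 prod=4 -> [31 5 8 1]
Step 10: demand=4,sold=1 ship[2->3]=1 ship[1->2]=1 ship[0->1]=1 prod=4 -> [34 5 8 1]
Step 11: demand=4,sold=1 ship[2->3]=1 ship[1->2]=1 ship[0->1]=1 prod=4 -> [37 5 8 1]
Step 12: demand=4,sold=1 ship[2->3]=1 ship[1->2]=1 ship[0->1]=1 prod=4 -> [40 5 8 1]
First stockout at step 5

5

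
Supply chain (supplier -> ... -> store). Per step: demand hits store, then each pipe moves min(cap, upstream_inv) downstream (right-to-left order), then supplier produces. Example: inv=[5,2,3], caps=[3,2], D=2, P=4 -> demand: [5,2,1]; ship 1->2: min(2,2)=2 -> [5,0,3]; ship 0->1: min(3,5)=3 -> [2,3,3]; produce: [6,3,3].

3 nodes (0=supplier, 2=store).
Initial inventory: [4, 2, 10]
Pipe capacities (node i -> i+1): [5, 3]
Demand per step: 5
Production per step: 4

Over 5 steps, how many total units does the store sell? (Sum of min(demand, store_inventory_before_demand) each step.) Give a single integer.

Step 1: sold=5 (running total=5) -> [4 4 7]
Step 2: sold=5 (running total=10) -> [4 5 5]
Step 3: sold=5 (running total=15) -> [4 6 3]
Step 4: sold=3 (running total=18) -> [4 7 3]
Step 5: sold=3 (running total=21) -> [4 8 3]

Answer: 21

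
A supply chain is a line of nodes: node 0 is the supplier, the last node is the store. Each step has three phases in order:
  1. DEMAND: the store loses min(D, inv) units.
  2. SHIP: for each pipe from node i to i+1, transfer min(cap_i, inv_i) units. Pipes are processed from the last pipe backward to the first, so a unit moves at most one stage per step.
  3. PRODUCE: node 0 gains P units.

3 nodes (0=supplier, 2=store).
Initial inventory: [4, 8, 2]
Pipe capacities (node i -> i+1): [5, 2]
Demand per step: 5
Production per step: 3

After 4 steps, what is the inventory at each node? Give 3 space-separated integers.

Step 1: demand=5,sold=2 ship[1->2]=2 ship[0->1]=4 prod=3 -> inv=[3 10 2]
Step 2: demand=5,sold=2 ship[1->2]=2 ship[0->1]=3 prod=3 -> inv=[3 11 2]
Step 3: demand=5,sold=2 ship[1->2]=2 ship[0->1]=3 prod=3 -> inv=[3 12 2]
Step 4: demand=5,sold=2 ship[1->2]=2 ship[0->1]=3 prod=3 -> inv=[3 13 2]

3 13 2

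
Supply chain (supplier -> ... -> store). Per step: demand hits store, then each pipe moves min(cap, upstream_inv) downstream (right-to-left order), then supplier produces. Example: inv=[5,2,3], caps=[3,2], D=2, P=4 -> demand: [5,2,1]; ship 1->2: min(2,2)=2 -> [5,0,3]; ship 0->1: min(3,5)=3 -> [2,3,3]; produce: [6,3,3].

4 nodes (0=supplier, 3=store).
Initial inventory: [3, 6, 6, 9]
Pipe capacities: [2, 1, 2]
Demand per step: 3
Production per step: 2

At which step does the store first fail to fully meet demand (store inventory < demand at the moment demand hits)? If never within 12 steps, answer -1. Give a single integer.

Step 1: demand=3,sold=3 ship[2->3]=2 ship[1->2]=1 ship[0->1]=2 prod=2 -> [3 7 5 8]
Step 2: demand=3,sold=3 ship[2->3]=2 ship[1->2]=1 ship[0->1]=2 prod=2 -> [3 8 4 7]
Step 3: demand=3,sold=3 ship[2->3]=2 ship[1->2]=1 ship[0->1]=2 prod=2 -> [3 9 3 6]
Step 4: demand=3,sold=3 ship[2->3]=2 ship[1->2]=1 ship[0->1]=2 prod=2 -> [3 10 2 5]
Step 5: demand=3,sold=3 ship[2->3]=2 ship[1->2]=1 ship[0->1]=2 prod=2 -> [3 11 1 4]
Step 6: demand=3,sold=3 ship[2->3]=1 ship[1->2]=1 ship[0->1]=2 prod=2 -> [3 12 1 2]
Step 7: demand=3,sold=2 ship[2->3]=1 ship[1->2]=1 ship[0->1]=2 prod=2 -> [3 13 1 1]
Step 8: demand=3,sold=1 ship[2->3]=1 ship[1->2]=1 ship[0->1]=2 prod=2 -> [3 14 1 1]
Step 9: demand=3,sold=1 ship[2->3]=1 ship[1->2]=1 ship[0->1]=2 prod=2 -> [3 15 1 1]
Step 10: demand=3,sold=1 ship[2->3]=1 ship[1->2]=1 ship[0->1]=2 prod=2 -> [3 16 1 1]
Step 11: demand=3,sold=1 ship[2->3]=1 ship[1->2]=1 ship[0->1]=2 prod=2 -> [3 17 1 1]
Step 12: demand=3,sold=1 ship[2->3]=1 ship[1->2]=1 ship[0->1]=2 prod=2 -> [3 18 1 1]
First stockout at step 7

7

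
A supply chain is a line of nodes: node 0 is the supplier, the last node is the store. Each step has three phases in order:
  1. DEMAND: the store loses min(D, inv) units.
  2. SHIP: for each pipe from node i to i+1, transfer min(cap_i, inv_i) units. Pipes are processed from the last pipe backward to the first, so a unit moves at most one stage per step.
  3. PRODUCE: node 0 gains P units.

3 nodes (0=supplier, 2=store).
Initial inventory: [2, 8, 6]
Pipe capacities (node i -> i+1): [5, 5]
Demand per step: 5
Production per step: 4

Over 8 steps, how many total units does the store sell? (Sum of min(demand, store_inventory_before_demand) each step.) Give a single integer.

Answer: 36

Derivation:
Step 1: sold=5 (running total=5) -> [4 5 6]
Step 2: sold=5 (running total=10) -> [4 4 6]
Step 3: sold=5 (running total=15) -> [4 4 5]
Step 4: sold=5 (running total=20) -> [4 4 4]
Step 5: sold=4 (running total=24) -> [4 4 4]
Step 6: sold=4 (running total=28) -> [4 4 4]
Step 7: sold=4 (running total=32) -> [4 4 4]
Step 8: sold=4 (running total=36) -> [4 4 4]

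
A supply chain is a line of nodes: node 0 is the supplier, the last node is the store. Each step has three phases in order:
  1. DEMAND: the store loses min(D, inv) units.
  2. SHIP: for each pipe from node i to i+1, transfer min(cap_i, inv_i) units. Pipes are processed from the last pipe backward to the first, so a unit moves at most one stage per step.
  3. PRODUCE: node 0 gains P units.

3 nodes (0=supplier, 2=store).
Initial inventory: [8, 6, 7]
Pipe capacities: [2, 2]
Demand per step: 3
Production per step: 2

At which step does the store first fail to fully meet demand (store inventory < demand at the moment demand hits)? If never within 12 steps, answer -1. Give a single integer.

Step 1: demand=3,sold=3 ship[1->2]=2 ship[0->1]=2 prod=2 -> [8 6 6]
Step 2: demand=3,sold=3 ship[1->2]=2 ship[0->1]=2 prod=2 -> [8 6 5]
Step 3: demand=3,sold=3 ship[1->2]=2 ship[0->1]=2 prod=2 -> [8 6 4]
Step 4: demand=3,sold=3 ship[1->2]=2 ship[0->1]=2 prod=2 -> [8 6 3]
Step 5: demand=3,sold=3 ship[1->2]=2 ship[0->1]=2 prod=2 -> [8 6 2]
Step 6: demand=3,sold=2 ship[1->2]=2 ship[0->1]=2 prod=2 -> [8 6 2]
Step 7: demand=3,sold=2 ship[1->2]=2 ship[0->1]=2 prod=2 -> [8 6 2]
Step 8: demand=3,sold=2 ship[1->2]=2 ship[0->1]=2 prod=2 -> [8 6 2]
Step 9: demand=3,sold=2 ship[1->2]=2 ship[0->1]=2 prod=2 -> [8 6 2]
Step 10: demand=3,sold=2 ship[1->2]=2 ship[0->1]=2 prod=2 -> [8 6 2]
Step 11: demand=3,sold=2 ship[1->2]=2 ship[0->1]=2 prod=2 -> [8 6 2]
Step 12: demand=3,sold=2 ship[1->2]=2 ship[0->1]=2 prod=2 -> [8 6 2]
First stockout at step 6

6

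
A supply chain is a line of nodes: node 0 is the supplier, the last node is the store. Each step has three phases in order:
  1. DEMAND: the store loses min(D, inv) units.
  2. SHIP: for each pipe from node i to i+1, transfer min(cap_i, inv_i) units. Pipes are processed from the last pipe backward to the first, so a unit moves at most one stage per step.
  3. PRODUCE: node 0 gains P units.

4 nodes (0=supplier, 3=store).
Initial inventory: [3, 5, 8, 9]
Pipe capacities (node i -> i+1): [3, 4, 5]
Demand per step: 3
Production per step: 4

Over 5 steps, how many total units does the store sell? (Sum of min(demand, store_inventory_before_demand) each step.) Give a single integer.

Answer: 15

Derivation:
Step 1: sold=3 (running total=3) -> [4 4 7 11]
Step 2: sold=3 (running total=6) -> [5 3 6 13]
Step 3: sold=3 (running total=9) -> [6 3 4 15]
Step 4: sold=3 (running total=12) -> [7 3 3 16]
Step 5: sold=3 (running total=15) -> [8 3 3 16]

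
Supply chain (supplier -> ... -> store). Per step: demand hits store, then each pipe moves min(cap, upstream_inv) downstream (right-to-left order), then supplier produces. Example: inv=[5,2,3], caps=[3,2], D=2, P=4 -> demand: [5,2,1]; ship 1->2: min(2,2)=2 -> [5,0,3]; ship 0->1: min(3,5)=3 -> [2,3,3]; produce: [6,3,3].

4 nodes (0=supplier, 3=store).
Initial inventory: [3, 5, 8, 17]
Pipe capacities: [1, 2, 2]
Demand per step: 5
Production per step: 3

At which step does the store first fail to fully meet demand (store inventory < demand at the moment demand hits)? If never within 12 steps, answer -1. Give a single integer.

Step 1: demand=5,sold=5 ship[2->3]=2 ship[1->2]=2 ship[0->1]=1 prod=3 -> [5 4 8 14]
Step 2: demand=5,sold=5 ship[2->3]=2 ship[1->2]=2 ship[0->1]=1 prod=3 -> [7 3 8 11]
Step 3: demand=5,sold=5 ship[2->3]=2 ship[1->2]=2 ship[0->1]=1 prod=3 -> [9 2 8 8]
Step 4: demand=5,sold=5 ship[2->3]=2 ship[1->2]=2 ship[0->1]=1 prod=3 -> [11 1 8 5]
Step 5: demand=5,sold=5 ship[2->3]=2 ship[1->2]=1 ship[0->1]=1 prod=3 -> [13 1 7 2]
Step 6: demand=5,sold=2 ship[2->3]=2 ship[1->2]=1 ship[0->1]=1 prod=3 -> [15 1 6 2]
Step 7: demand=5,sold=2 ship[2->3]=2 ship[1->2]=1 ship[0->1]=1 prod=3 -> [17 1 5 2]
Step 8: demand=5,sold=2 ship[2->3]=2 ship[1->2]=1 ship[0->1]=1 prod=3 -> [19 1 4 2]
Step 9: demand=5,sold=2 ship[2->3]=2 ship[1->2]=1 ship[0->1]=1 prod=3 -> [21 1 3 2]
Step 10: demand=5,sold=2 ship[2->3]=2 ship[1->2]=1 ship[0->1]=1 prod=3 -> [23 1 2 2]
Step 11: demand=5,sold=2 ship[2->3]=2 ship[1->2]=1 ship[0->1]=1 prod=3 -> [25 1 1 2]
Step 12: demand=5,sold=2 ship[2->3]=1 ship[1->2]=1 ship[0->1]=1 prod=3 -> [27 1 1 1]
First stockout at step 6

6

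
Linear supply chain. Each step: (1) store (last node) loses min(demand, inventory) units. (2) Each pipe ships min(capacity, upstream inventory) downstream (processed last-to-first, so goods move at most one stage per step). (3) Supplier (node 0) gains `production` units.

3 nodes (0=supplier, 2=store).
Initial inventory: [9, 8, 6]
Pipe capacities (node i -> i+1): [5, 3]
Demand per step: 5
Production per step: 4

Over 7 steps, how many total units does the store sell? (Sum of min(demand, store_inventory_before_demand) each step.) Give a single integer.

Answer: 24

Derivation:
Step 1: sold=5 (running total=5) -> [8 10 4]
Step 2: sold=4 (running total=9) -> [7 12 3]
Step 3: sold=3 (running total=12) -> [6 14 3]
Step 4: sold=3 (running total=15) -> [5 16 3]
Step 5: sold=3 (running total=18) -> [4 18 3]
Step 6: sold=3 (running total=21) -> [4 19 3]
Step 7: sold=3 (running total=24) -> [4 20 3]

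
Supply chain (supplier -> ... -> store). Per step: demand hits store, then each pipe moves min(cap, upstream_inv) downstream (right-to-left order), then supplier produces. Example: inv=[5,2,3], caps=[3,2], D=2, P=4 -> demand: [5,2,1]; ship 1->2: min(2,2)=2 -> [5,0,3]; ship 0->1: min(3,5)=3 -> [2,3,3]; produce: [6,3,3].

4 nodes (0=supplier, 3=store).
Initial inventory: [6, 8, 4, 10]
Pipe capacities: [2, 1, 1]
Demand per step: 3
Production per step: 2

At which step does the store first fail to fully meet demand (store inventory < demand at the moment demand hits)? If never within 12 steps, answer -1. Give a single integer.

Step 1: demand=3,sold=3 ship[2->3]=1 ship[1->2]=1 ship[0->1]=2 prod=2 -> [6 9 4 8]
Step 2: demand=3,sold=3 ship[2->3]=1 ship[1->2]=1 ship[0->1]=2 prod=2 -> [6 10 4 6]
Step 3: demand=3,sold=3 ship[2->3]=1 ship[1->2]=1 ship[0->1]=2 prod=2 -> [6 11 4 4]
Step 4: demand=3,sold=3 ship[2->3]=1 ship[1->2]=1 ship[0->1]=2 prod=2 -> [6 12 4 2]
Step 5: demand=3,sold=2 ship[2->3]=1 ship[1->2]=1 ship[0->1]=2 prod=2 -> [6 13 4 1]
Step 6: demand=3,sold=1 ship[2->3]=1 ship[1->2]=1 ship[0->1]=2 prod=2 -> [6 14 4 1]
Step 7: demand=3,sold=1 ship[2->3]=1 ship[1->2]=1 ship[0->1]=2 prod=2 -> [6 15 4 1]
Step 8: demand=3,sold=1 ship[2->3]=1 ship[1->2]=1 ship[0->1]=2 prod=2 -> [6 16 4 1]
Step 9: demand=3,sold=1 ship[2->3]=1 ship[1->2]=1 ship[0->1]=2 prod=2 -> [6 17 4 1]
Step 10: demand=3,sold=1 ship[2->3]=1 ship[1->2]=1 ship[0->1]=2 prod=2 -> [6 18 4 1]
Step 11: demand=3,sold=1 ship[2->3]=1 ship[1->2]=1 ship[0->1]=2 prod=2 -> [6 19 4 1]
Step 12: demand=3,sold=1 ship[2->3]=1 ship[1->2]=1 ship[0->1]=2 prod=2 -> [6 20 4 1]
First stockout at step 5

5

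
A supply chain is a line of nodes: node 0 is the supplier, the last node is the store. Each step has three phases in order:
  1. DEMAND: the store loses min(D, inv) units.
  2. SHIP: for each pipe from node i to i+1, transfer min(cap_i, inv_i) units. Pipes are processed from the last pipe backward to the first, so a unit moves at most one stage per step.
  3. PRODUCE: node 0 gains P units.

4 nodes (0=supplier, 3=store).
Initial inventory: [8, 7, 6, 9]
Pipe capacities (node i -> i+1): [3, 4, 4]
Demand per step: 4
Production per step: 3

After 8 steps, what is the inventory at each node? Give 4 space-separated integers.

Step 1: demand=4,sold=4 ship[2->3]=4 ship[1->2]=4 ship[0->1]=3 prod=3 -> inv=[8 6 6 9]
Step 2: demand=4,sold=4 ship[2->3]=4 ship[1->2]=4 ship[0->1]=3 prod=3 -> inv=[8 5 6 9]
Step 3: demand=4,sold=4 ship[2->3]=4 ship[1->2]=4 ship[0->1]=3 prod=3 -> inv=[8 4 6 9]
Step 4: demand=4,sold=4 ship[2->3]=4 ship[1->2]=4 ship[0->1]=3 prod=3 -> inv=[8 3 6 9]
Step 5: demand=4,sold=4 ship[2->3]=4 ship[1->2]=3 ship[0->1]=3 prod=3 -> inv=[8 3 5 9]
Step 6: demand=4,sold=4 ship[2->3]=4 ship[1->2]=3 ship[0->1]=3 prod=3 -> inv=[8 3 4 9]
Step 7: demand=4,sold=4 ship[2->3]=4 ship[1->2]=3 ship[0->1]=3 prod=3 -> inv=[8 3 3 9]
Step 8: demand=4,sold=4 ship[2->3]=3 ship[1->2]=3 ship[0->1]=3 prod=3 -> inv=[8 3 3 8]

8 3 3 8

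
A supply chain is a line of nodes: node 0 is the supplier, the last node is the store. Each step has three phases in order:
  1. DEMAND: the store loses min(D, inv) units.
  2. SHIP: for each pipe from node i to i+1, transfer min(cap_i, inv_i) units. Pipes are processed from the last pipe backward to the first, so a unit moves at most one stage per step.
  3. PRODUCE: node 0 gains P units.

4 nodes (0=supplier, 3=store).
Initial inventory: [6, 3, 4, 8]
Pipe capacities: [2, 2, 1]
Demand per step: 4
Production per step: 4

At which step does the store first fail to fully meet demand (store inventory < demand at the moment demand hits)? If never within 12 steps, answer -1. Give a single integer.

Step 1: demand=4,sold=4 ship[2->3]=1 ship[1->2]=2 ship[0->1]=2 prod=4 -> [8 3 5 5]
Step 2: demand=4,sold=4 ship[2->3]=1 ship[1->2]=2 ship[0->1]=2 prod=4 -> [10 3 6 2]
Step 3: demand=4,sold=2 ship[2->3]=1 ship[1->2]=2 ship[0->1]=2 prod=4 -> [12 3 7 1]
Step 4: demand=4,sold=1 ship[2->3]=1 ship[1->2]=2 ship[0->1]=2 prod=4 -> [14 3 8 1]
Step 5: demand=4,sold=1 ship[2->3]=1 ship[1->2]=2 ship[0->1]=2 prod=4 -> [16 3 9 1]
Step 6: demand=4,sold=1 ship[2->3]=1 ship[1->2]=2 ship[0->1]=2 prod=4 -> [18 3 10 1]
Step 7: demand=4,sold=1 ship[2->3]=1 ship[1->2]=2 ship[0->1]=2 prod=4 -> [20 3 11 1]
Step 8: demand=4,sold=1 ship[2->3]=1 ship[1->2]=2 ship[0->1]=2 prod=4 -> [22 3 12 1]
Step 9: demand=4,sold=1 ship[2->3]=1 ship[1->2]=2 ship[0->1]=2 prod=4 -> [24 3 13 1]
Step 10: demand=4,sold=1 ship[2->3]=1 ship[1->2]=2 ship[0->1]=2 prod=4 -> [26 3 14 1]
Step 11: demand=4,sold=1 ship[2->3]=1 ship[1->2]=2 ship[0->1]=2 prod=4 -> [28 3 15 1]
Step 12: demand=4,sold=1 ship[2->3]=1 ship[1->2]=2 ship[0->1]=2 prod=4 -> [30 3 16 1]
First stockout at step 3

3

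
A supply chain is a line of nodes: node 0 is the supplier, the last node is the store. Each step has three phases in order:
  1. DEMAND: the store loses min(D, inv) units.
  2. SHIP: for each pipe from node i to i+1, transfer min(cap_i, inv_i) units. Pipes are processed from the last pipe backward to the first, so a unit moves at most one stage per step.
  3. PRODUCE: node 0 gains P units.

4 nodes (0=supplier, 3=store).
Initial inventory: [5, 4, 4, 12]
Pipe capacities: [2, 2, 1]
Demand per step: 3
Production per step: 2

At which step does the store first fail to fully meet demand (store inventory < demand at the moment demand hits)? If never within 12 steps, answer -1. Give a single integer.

Step 1: demand=3,sold=3 ship[2->3]=1 ship[1->2]=2 ship[0->1]=2 prod=2 -> [5 4 5 10]
Step 2: demand=3,sold=3 ship[2->3]=1 ship[1->2]=2 ship[0->1]=2 prod=2 -> [5 4 6 8]
Step 3: demand=3,sold=3 ship[2->3]=1 ship[1->2]=2 ship[0->1]=2 prod=2 -> [5 4 7 6]
Step 4: demand=3,sold=3 ship[2->3]=1 ship[1->2]=2 ship[0->1]=2 prod=2 -> [5 4 8 4]
Step 5: demand=3,sold=3 ship[2->3]=1 ship[1->2]=2 ship[0->1]=2 prod=2 -> [5 4 9 2]
Step 6: demand=3,sold=2 ship[2->3]=1 ship[1->2]=2 ship[0->1]=2 prod=2 -> [5 4 10 1]
Step 7: demand=3,sold=1 ship[2->3]=1 ship[1->2]=2 ship[0->1]=2 prod=2 -> [5 4 11 1]
Step 8: demand=3,sold=1 ship[2->3]=1 ship[1->2]=2 ship[0->1]=2 prod=2 -> [5 4 12 1]
Step 9: demand=3,sold=1 ship[2->3]=1 ship[1->2]=2 ship[0->1]=2 prod=2 -> [5 4 13 1]
Step 10: demand=3,sold=1 ship[2->3]=1 ship[1->2]=2 ship[0->1]=2 prod=2 -> [5 4 14 1]
Step 11: demand=3,sold=1 ship[2->3]=1 ship[1->2]=2 ship[0->1]=2 prod=2 -> [5 4 15 1]
Step 12: demand=3,sold=1 ship[2->3]=1 ship[1->2]=2 ship[0->1]=2 prod=2 -> [5 4 16 1]
First stockout at step 6

6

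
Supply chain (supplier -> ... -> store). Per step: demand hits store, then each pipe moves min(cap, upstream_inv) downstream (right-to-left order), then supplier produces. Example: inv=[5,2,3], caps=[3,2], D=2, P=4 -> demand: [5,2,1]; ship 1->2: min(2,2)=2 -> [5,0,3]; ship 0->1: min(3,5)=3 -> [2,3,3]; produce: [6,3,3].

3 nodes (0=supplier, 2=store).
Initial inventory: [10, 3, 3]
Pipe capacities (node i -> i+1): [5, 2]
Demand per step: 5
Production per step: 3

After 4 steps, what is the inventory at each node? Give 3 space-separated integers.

Step 1: demand=5,sold=3 ship[1->2]=2 ship[0->1]=5 prod=3 -> inv=[8 6 2]
Step 2: demand=5,sold=2 ship[1->2]=2 ship[0->1]=5 prod=3 -> inv=[6 9 2]
Step 3: demand=5,sold=2 ship[1->2]=2 ship[0->1]=5 prod=3 -> inv=[4 12 2]
Step 4: demand=5,sold=2 ship[1->2]=2 ship[0->1]=4 prod=3 -> inv=[3 14 2]

3 14 2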